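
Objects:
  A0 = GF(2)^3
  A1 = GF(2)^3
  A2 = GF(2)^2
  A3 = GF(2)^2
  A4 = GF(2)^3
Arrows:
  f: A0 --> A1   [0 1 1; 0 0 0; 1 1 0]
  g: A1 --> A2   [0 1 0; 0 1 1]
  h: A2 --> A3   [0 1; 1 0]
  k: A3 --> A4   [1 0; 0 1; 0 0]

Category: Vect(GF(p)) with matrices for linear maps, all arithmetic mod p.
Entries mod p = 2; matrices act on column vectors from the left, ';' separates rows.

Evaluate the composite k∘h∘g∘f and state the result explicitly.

Answer: [1 1 0; 0 0 0; 0 0 0]

Derivation:
  e0=[1,0,0] f-->[0,0,1] g-->[0,1] h-->[1,0] k-->[1,0,0]
  e1=[0,1,0] f-->[1,0,1] g-->[0,1] h-->[1,0] k-->[1,0,0]
  e2=[0,0,1] f-->[1,0,0] g-->[0,0] h-->[0,0] k-->[0,0,0]
⟦path⟧: [1 1 0; 0 0 0; 0 0 0]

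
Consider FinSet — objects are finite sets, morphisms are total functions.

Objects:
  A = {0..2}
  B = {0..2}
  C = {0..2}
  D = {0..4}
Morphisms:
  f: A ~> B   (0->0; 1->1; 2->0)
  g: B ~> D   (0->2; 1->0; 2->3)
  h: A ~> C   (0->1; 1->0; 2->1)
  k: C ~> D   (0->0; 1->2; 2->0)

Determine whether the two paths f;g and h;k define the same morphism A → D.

Answer: COMMUTES

Work:
Along f;g (path 1):
  0 f~>0 g~>2
  1 f~>1 g~>0
  2 f~>0 g~>2
  composite₁ = (0->2; 1->0; 2->2)
Along h;k (path 2):
  0 h~>1 k~>2
  1 h~>0 k~>0
  2 h~>1 k~>2
  composite₂ = (0->2; 1->0; 2->2)
Equal? equal; square commutes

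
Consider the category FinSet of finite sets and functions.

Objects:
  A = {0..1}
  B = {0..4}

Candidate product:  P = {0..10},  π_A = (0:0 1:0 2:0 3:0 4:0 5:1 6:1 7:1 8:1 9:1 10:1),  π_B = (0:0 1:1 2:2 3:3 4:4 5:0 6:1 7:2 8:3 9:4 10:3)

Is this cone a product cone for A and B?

|A|·|B| = 2·5 = 10;  |P| = 11
  → cardinalities differ; no bijection possible.

Answer: NOT A VALID PRODUCT — |P|=11 ≠ |A|·|B|=10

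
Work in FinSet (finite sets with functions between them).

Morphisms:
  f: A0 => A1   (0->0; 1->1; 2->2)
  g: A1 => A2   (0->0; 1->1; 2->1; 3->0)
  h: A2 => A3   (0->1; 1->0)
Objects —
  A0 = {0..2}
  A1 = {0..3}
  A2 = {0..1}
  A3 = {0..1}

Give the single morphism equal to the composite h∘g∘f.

  0 f=>0 g=>0 h=>1
  1 f=>1 g=>1 h=>0
  2 f=>2 g=>1 h=>0
⟦path⟧: (0->1; 1->0; 2->0)

Answer: (0->1; 1->0; 2->0)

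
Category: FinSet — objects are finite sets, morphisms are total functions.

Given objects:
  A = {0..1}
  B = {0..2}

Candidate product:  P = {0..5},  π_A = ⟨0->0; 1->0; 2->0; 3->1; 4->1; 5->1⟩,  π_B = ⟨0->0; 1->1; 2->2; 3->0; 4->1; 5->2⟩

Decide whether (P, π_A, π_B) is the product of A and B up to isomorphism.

|A|·|B| = 2·3 = 6;  |P| = 6
Check the pairing map k ↦ (π_A(k), π_B(k)):
  0 -> (0,0)
  1 -> (0,1)
  2 -> (0,2)
  3 -> (1,0)
  4 -> (1,1)
  5 -> (1,2)
distinct pairs in image: 6 / 6 needed
  → bijection onto A×B; projections well-typed.

Answer: VALID PRODUCT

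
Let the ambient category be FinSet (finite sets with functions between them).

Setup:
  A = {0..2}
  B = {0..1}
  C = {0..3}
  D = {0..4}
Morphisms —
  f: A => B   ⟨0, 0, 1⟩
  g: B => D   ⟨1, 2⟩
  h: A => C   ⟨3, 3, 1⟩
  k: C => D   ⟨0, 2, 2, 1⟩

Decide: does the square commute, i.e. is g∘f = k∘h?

Path 1 = f;g:
  0 f=>0 g=>1
  1 f=>0 g=>1
  2 f=>1 g=>2
  composite₁ = ⟨1, 1, 2⟩
Path 2 = h;k:
  0 h=>3 k=>1
  1 h=>3 k=>1
  2 h=>1 k=>2
  composite₂ = ⟨1, 1, 2⟩
Equal? same morphism ✓

Answer: COMMUTES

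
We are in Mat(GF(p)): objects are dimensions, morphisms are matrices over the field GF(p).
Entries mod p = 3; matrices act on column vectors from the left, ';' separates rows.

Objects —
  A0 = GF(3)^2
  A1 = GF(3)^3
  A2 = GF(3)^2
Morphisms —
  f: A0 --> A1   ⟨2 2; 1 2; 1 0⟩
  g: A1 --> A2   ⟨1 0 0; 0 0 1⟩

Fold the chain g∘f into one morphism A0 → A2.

  e0=⟨1,0⟩ f-->⟨2,1,1⟩ g-->⟨2,1⟩
  e1=⟨0,1⟩ f-->⟨2,2,0⟩ g-->⟨2,0⟩
⟦path⟧: ⟨2 2; 1 0⟩

Answer: ⟨2 2; 1 0⟩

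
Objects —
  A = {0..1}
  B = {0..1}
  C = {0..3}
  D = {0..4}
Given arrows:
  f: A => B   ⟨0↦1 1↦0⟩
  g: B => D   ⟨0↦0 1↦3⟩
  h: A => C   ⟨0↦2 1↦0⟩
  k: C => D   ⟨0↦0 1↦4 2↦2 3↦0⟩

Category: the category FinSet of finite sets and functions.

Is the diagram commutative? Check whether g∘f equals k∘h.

Answer: DOES NOT COMMUTE

Work:
Path 1 = f;g:
  0 f=>1 g=>3
  1 f=>0 g=>0
  result₁ = ⟨0↦3 1↦0⟩
Path 2 = h;k:
  0 h=>2 k=>2
  1 h=>0 k=>0
  result₂ = ⟨0↦2 1↦0⟩
Equal? NO — does not commute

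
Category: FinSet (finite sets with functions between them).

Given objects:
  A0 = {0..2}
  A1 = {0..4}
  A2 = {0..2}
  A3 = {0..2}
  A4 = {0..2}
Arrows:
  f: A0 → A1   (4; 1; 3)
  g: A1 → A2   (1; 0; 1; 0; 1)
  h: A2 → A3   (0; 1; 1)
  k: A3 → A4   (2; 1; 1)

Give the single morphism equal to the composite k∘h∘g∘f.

Answer: (1; 2; 2)

Trace:
  0 f→4 g→1 h→1 k→1
  1 f→1 g→0 h→0 k→2
  2 f→3 g→0 h→0 k→2
composite: (1; 2; 2)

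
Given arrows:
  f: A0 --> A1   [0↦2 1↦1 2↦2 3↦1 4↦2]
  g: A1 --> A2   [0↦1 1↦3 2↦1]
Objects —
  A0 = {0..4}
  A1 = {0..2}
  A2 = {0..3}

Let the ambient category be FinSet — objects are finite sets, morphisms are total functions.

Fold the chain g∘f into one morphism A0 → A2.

Answer: [0↦1 1↦3 2↦1 3↦3 4↦1]

Work:
  0 f-->2 g-->1
  1 f-->1 g-->3
  2 f-->2 g-->1
  3 f-->1 g-->3
  4 f-->2 g-->1
result: [0↦1 1↦3 2↦1 3↦3 4↦1]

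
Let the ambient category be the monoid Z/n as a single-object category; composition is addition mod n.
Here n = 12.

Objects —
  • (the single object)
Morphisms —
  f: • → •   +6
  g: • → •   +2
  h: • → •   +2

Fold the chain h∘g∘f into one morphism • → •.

  0 +6≡6 +2≡8 +2≡10  (mod 12)
composite: +10

Answer: +10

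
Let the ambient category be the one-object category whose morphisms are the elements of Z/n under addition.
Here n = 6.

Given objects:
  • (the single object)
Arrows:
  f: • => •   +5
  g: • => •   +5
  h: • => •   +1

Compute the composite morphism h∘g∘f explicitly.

Answer: +5

Trace:
  0 +5≡5 +5≡4 +1≡5  (mod 6)
composite: +5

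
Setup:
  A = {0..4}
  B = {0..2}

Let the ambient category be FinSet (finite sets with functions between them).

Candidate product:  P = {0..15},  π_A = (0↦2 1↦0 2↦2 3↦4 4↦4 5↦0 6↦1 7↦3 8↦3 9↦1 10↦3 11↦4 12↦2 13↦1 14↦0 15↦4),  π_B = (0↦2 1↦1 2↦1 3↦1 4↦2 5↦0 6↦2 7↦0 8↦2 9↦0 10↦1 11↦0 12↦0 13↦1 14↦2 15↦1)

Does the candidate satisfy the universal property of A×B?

|A|·|B| = 5·3 = 15;  |P| = 16
  → cardinalities differ; no bijection possible.

Answer: NOT A VALID PRODUCT — |P|=16 ≠ |A|·|B|=15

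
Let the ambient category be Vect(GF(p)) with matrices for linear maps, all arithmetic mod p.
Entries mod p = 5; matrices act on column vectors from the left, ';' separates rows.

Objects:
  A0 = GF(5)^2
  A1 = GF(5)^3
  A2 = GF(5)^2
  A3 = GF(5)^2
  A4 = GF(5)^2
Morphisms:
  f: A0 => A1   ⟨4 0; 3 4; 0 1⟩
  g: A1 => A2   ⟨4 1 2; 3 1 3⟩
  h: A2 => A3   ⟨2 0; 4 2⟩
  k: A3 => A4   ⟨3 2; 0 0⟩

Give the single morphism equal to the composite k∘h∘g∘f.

Answer: ⟨1 2; 0 0⟩

Trace:
  e0=⟨1,0⟩ f=>⟨4,3,0⟩ g=>⟨4,0⟩ h=>⟨3,1⟩ k=>⟨1,0⟩
  e1=⟨0,1⟩ f=>⟨0,4,1⟩ g=>⟨1,2⟩ h=>⟨2,3⟩ k=>⟨2,0⟩
result: ⟨1 2; 0 0⟩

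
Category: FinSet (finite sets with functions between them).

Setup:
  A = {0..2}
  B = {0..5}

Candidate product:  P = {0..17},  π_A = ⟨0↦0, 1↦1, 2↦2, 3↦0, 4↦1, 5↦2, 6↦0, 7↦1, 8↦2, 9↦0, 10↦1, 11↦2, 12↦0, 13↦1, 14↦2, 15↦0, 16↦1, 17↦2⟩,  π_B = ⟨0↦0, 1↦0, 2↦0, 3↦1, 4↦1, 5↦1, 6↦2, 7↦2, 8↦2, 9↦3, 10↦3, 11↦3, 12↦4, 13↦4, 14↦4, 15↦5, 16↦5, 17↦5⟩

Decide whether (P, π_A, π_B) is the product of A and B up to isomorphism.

Answer: VALID PRODUCT

Trace:
|A|·|B| = 3·6 = 18;  |P| = 18
Check the pairing map k ↦ (π_A(k), π_B(k)):
  0 ↦ (0,0)
  1 ↦ (1,0)
  2 ↦ (2,0)
  3 ↦ (0,1)
  4 ↦ (1,1)
  5 ↦ (2,1)
  6 ↦ (0,2)
  7 ↦ (1,2)
  8 ↦ (2,2)
  9 ↦ (0,3)
  10 ↦ (1,3)
  11 ↦ (2,3)
  12 ↦ (0,4)
  13 ↦ (1,4)
  14 ↦ (2,4)
  15 ↦ (0,5)
  16 ↦ (1,5)
  17 ↦ (2,5)
distinct pairs in image: 18 / 18 needed
  → bijection onto A×B; projections well-typed.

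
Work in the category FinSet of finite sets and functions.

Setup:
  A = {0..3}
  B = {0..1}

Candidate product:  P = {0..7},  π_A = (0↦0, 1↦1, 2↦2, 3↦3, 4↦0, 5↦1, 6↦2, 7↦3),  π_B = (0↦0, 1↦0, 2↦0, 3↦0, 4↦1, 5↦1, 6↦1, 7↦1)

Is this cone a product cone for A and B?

|A|·|B| = 4·2 = 8;  |P| = 8
Check the pairing map k ↦ (π_A(k), π_B(k)):
  0 ↦ (0,0)
  1 ↦ (1,0)
  2 ↦ (2,0)
  3 ↦ (3,0)
  4 ↦ (0,1)
  5 ↦ (1,1)
  6 ↦ (2,1)
  7 ↦ (3,1)
distinct pairs in image: 8 / 8 needed
  → bijection onto A×B; projections well-typed.

Answer: VALID PRODUCT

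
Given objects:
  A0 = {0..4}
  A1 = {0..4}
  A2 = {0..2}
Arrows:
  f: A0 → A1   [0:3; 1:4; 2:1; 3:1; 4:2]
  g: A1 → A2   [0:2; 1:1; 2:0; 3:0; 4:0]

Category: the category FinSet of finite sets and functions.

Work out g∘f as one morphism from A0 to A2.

Answer: [0:0; 1:0; 2:1; 3:1; 4:0]

Derivation:
  0 f→3 g→0
  1 f→4 g→0
  2 f→1 g→1
  3 f→1 g→1
  4 f→2 g→0
composite: [0:0; 1:0; 2:1; 3:1; 4:0]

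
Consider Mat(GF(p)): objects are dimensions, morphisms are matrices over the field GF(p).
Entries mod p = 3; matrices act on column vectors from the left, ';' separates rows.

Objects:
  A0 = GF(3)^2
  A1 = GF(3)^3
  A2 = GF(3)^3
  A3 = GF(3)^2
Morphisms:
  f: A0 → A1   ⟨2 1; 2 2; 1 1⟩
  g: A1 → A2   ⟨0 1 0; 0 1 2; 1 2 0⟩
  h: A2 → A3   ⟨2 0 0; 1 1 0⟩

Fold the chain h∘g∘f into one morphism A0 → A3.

Answer: ⟨1 1; 0 0⟩

Derivation:
  e0=(1,0) f→(2,2,1) g→(2,1,0) h→(1,0)
  e1=(0,1) f→(1,2,1) g→(2,1,2) h→(1,0)
result: ⟨1 1; 0 0⟩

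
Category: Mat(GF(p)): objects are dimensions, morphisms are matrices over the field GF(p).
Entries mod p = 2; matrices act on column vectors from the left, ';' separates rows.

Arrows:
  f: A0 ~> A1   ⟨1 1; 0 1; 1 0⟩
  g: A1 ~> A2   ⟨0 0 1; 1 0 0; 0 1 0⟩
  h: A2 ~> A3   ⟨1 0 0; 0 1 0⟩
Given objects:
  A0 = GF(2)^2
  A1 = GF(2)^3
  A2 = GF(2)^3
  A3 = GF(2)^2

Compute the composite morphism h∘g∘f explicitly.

  e0=(1,0) f~>(1,0,1) g~>(1,1,0) h~>(1,1)
  e1=(0,1) f~>(1,1,0) g~>(0,1,1) h~>(0,1)
composite: ⟨1 0; 1 1⟩

Answer: ⟨1 0; 1 1⟩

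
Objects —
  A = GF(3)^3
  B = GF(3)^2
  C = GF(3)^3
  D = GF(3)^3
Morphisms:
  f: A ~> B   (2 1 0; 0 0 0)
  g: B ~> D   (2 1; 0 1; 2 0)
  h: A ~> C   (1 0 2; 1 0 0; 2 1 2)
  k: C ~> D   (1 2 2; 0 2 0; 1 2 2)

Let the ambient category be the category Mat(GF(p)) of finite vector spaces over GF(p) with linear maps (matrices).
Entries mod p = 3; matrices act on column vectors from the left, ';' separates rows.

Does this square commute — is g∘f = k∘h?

Answer: DOES NOT COMMUTE

Derivation:
Along f;g (path 1):
  e0=(1,0,0) f~>(2,0) g~>(1,0,1)
  e1=(0,1,0) f~>(1,0) g~>(2,0,2)
  e2=(0,0,1) f~>(0,0) g~>(0,0,0)
  ⟦path⟧₁ = (1 2 0; 0 0 0; 1 2 0)
Along h;k (path 2):
  e0=(1,0,0) h~>(1,1,2) k~>(1,2,1)
  e1=(0,1,0) h~>(0,0,1) k~>(2,0,2)
  e2=(0,0,1) h~>(2,0,2) k~>(0,0,0)
  ⟦path⟧₂ = (1 2 0; 2 0 0; 1 2 0)
Equal? differ; not commutative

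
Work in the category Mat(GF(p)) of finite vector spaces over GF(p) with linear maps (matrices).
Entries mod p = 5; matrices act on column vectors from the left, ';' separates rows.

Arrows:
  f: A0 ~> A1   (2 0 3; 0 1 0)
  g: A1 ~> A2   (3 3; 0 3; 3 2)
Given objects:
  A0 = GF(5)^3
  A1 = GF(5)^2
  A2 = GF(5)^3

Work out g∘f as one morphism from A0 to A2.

Answer: (1 3 4; 0 3 0; 1 2 4)

Derivation:
  e0=(1,0,0) f~>(2,0) g~>(1,0,1)
  e1=(0,1,0) f~>(0,1) g~>(3,3,2)
  e2=(0,0,1) f~>(3,0) g~>(4,0,4)
composite: (1 3 4; 0 3 0; 1 2 4)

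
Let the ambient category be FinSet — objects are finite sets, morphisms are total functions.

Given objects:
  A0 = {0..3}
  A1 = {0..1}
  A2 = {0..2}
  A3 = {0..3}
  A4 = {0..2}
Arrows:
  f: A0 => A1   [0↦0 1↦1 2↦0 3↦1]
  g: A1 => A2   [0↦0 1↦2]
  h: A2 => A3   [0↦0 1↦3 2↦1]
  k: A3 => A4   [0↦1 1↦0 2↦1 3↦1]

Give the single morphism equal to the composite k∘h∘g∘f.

Answer: [0↦1 1↦0 2↦1 3↦0]

Derivation:
  0 f=>0 g=>0 h=>0 k=>1
  1 f=>1 g=>2 h=>1 k=>0
  2 f=>0 g=>0 h=>0 k=>1
  3 f=>1 g=>2 h=>1 k=>0
result: [0↦1 1↦0 2↦1 3↦0]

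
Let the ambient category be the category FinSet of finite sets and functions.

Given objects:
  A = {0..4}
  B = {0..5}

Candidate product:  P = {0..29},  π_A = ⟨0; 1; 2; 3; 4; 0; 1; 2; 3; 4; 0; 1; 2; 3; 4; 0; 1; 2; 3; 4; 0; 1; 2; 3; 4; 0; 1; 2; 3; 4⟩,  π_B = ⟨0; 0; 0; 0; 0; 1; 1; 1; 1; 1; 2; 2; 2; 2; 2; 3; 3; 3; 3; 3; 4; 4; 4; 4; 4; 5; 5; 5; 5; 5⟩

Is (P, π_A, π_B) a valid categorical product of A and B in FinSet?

|A|·|B| = 5·6 = 30;  |P| = 30
Check the pairing map k ↦ (π_A(k), π_B(k)):
  0 : (0,0)
  1 : (1,0)
  2 : (2,0)
  3 : (3,0)
  4 : (4,0)
  5 : (0,1)
  6 : (1,1)
  7 : (2,1)
  8 : (3,1)
  9 : (4,1)
  10 : (0,2)
  11 : (1,2)
  12 : (2,2)
  13 : (3,2)
  14 : (4,2)
  15 : (0,3)
  16 : (1,3)
  17 : (2,3)
  18 : (3,3)
  19 : (4,3)
  20 : (0,4)
  21 : (1,4)
  22 : (2,4)
  23 : (3,4)
  24 : (4,4)
  25 : (0,5)
  26 : (1,5)
  27 : (2,5)
  28 : (3,5)
  29 : (4,5)
distinct pairs in image: 30 / 30 needed
  → bijection onto A×B; projections well-typed.

Answer: VALID PRODUCT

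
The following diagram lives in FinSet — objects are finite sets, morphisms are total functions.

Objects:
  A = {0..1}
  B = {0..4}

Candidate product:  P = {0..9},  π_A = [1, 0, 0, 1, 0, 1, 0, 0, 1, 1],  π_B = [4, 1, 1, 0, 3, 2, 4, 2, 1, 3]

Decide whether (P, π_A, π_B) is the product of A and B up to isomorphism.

|A|·|B| = 2·5 = 10;  |P| = 10
Check the pairing map k ↦ (π_A(k), π_B(k)):
  0 ↦ (1,4)
  1 ↦ (0,1)
  2 ↦ (0,1)  ✗ repeats pair of k=1
  3 ↦ (1,0)
  4 ↦ (0,3)
  5 ↦ (1,2)
  6 ↦ (0,4)
  7 ↦ (0,2)
  8 ↦ (1,1)
  9 ↦ (1,3)
distinct pairs in image: 9 / 10 needed
  → (0,1) hit at k=1 and k=2

Answer: NOT A VALID PRODUCT — duplicate pair at indices 1,2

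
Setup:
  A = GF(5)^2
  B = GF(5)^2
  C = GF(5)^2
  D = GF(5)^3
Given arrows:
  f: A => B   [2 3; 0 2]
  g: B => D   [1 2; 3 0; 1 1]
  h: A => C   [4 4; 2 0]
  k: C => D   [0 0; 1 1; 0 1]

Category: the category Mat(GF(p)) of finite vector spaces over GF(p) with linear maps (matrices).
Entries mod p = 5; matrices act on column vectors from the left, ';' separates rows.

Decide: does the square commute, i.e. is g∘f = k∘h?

Along f;g (path 1):
  e0=[1,0] f=>[2,0] g=>[2,1,2]
  e1=[0,1] f=>[3,2] g=>[2,4,0]
  result₁ = [2 2; 1 4; 2 0]
Along h;k (path 2):
  e0=[1,0] h=>[4,2] k=>[0,1,2]
  e1=[0,1] h=>[4,0] k=>[0,4,0]
  result₂ = [0 0; 1 4; 2 0]
Equal? distinct morphisms ✗

Answer: DOES NOT COMMUTE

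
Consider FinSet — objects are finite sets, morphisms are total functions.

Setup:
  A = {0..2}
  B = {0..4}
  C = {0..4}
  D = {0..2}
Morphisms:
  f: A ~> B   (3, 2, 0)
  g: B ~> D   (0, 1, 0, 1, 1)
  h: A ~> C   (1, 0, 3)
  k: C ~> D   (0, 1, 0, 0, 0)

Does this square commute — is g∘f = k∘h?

Answer: COMMUTES

Derivation:
1) trace f;g:
  0 f~>3 g~>1
  1 f~>2 g~>0
  2 f~>0 g~>0
  result₁ = (1, 0, 0)
2) trace h;k:
  0 h~>1 k~>1
  1 h~>0 k~>0
  2 h~>3 k~>0
  result₂ = (1, 0, 0)
Equal? same morphism ✓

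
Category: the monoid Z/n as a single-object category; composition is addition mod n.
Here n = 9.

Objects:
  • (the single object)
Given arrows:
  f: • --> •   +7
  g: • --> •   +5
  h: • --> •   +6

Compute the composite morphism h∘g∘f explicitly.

  0 +7≡7 +5≡3 +6≡0  (mod 9)
⟦path⟧: +0

Answer: +0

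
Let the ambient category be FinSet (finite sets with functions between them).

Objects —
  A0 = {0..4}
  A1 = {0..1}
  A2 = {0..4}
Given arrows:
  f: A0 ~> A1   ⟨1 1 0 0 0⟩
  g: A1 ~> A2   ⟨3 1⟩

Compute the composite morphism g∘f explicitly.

Answer: ⟨1 1 3 3 3⟩

Work:
  0 f~>1 g~>1
  1 f~>1 g~>1
  2 f~>0 g~>3
  3 f~>0 g~>3
  4 f~>0 g~>3
⟦path⟧: ⟨1 1 3 3 3⟩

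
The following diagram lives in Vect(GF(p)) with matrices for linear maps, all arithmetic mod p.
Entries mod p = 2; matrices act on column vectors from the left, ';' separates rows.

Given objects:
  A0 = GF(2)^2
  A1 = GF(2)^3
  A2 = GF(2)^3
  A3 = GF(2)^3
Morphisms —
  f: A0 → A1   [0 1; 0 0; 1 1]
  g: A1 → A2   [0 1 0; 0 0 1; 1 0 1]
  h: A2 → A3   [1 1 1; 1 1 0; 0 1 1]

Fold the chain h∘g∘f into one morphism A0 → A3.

Answer: [0 1; 1 1; 0 1]

Trace:
  e0=⟨1,0⟩ f→⟨0,0,1⟩ g→⟨0,1,1⟩ h→⟨0,1,0⟩
  e1=⟨0,1⟩ f→⟨1,0,1⟩ g→⟨0,1,0⟩ h→⟨1,1,1⟩
result: [0 1; 1 1; 0 1]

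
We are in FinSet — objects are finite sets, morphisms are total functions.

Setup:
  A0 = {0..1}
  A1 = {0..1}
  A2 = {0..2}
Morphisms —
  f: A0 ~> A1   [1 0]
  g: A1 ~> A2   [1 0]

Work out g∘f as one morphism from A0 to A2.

  0 f~>1 g~>0
  1 f~>0 g~>1
⟦path⟧: [0 1]

Answer: [0 1]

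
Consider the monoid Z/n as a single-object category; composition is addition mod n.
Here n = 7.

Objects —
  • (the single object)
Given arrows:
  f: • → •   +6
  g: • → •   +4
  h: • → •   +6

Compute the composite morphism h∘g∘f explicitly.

Answer: +2

Work:
  0 +6≡6 +4≡3 +6≡2  (mod 7)
composite: +2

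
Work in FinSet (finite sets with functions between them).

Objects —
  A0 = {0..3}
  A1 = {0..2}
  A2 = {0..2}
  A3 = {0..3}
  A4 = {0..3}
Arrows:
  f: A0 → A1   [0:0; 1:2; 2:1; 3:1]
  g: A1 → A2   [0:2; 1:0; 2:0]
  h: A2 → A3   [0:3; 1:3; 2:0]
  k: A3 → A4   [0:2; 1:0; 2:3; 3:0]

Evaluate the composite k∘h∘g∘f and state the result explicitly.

Answer: [0:2; 1:0; 2:0; 3:0]

Trace:
  0 f→0 g→2 h→0 k→2
  1 f→2 g→0 h→3 k→0
  2 f→1 g→0 h→3 k→0
  3 f→1 g→0 h→3 k→0
⟦path⟧: [0:2; 1:0; 2:0; 3:0]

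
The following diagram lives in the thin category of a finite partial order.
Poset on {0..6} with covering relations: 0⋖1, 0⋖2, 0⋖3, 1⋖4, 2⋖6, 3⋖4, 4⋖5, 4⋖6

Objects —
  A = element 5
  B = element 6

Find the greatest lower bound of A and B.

Answer: A∧B = 4

Trace:
Common predecessors of 5,6: {0,1,3,4}
  0 <= 4
  1 <= 4
  3 <= 4
  4 <= 4
glb = 4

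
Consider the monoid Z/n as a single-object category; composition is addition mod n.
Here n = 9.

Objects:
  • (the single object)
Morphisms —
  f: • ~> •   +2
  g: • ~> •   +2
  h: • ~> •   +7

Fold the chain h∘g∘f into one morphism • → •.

Answer: +2

Derivation:
  0 +2≡2 +2≡4 +7≡2  (mod 9)
⟦path⟧: +2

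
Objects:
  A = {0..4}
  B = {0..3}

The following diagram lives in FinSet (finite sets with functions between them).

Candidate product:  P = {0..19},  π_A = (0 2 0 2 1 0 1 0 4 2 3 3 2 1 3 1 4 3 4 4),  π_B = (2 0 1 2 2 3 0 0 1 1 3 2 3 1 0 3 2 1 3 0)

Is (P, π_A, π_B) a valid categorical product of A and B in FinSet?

|A|·|B| = 5·4 = 20;  |P| = 20
Check the pairing map k ↦ (π_A(k), π_B(k)):
  0 ↦ (0,2)
  1 ↦ (2,0)
  2 ↦ (0,1)
  3 ↦ (2,2)
  4 ↦ (1,2)
  5 ↦ (0,3)
  6 ↦ (1,0)
  7 ↦ (0,0)
  8 ↦ (4,1)
  9 ↦ (2,1)
  10 ↦ (3,3)
  11 ↦ (3,2)
  12 ↦ (2,3)
  13 ↦ (1,1)
  14 ↦ (3,0)
  15 ↦ (1,3)
  16 ↦ (4,2)
  17 ↦ (3,1)
  18 ↦ (4,3)
  19 ↦ (4,0)
distinct pairs in image: 20 / 20 needed
  → bijection onto A×B; projections well-typed.

Answer: VALID PRODUCT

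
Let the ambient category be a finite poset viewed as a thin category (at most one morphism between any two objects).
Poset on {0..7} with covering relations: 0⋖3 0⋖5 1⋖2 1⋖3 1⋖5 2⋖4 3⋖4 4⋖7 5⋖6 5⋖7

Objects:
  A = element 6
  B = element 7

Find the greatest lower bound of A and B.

Lower bounds of A=6 and B=7: {0,1,5}
  0 <= 5
  1 <= 5
  5 <= 5
glb = 5

Answer: A∧B = 5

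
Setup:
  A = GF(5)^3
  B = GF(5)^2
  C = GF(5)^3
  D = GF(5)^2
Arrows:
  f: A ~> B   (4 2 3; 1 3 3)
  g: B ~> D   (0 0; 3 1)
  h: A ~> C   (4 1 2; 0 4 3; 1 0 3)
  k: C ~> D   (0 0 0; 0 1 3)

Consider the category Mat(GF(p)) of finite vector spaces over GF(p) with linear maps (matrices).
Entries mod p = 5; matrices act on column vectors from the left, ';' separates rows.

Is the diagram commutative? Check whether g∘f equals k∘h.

Path 1 = f;g:
  e0=(1,0,0) f~>(4,1) g~>(0,3)
  e1=(0,1,0) f~>(2,3) g~>(0,4)
  e2=(0,0,1) f~>(3,3) g~>(0,2)
  composite₁ = (0 0 0; 3 4 2)
Path 2 = h;k:
  e0=(1,0,0) h~>(4,0,1) k~>(0,3)
  e1=(0,1,0) h~>(1,4,0) k~>(0,4)
  e2=(0,0,1) h~>(2,3,3) k~>(0,2)
  composite₂ = (0 0 0; 3 4 2)
Equal? equal; square commutes

Answer: COMMUTES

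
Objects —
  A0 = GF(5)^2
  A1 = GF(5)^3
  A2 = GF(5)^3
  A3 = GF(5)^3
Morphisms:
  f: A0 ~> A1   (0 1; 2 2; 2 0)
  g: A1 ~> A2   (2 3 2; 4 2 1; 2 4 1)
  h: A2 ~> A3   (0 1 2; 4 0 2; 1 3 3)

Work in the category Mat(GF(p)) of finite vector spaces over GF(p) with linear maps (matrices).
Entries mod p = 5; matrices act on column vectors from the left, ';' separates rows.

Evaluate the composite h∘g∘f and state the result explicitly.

Answer: (1 3; 0 2; 3 2)

Work:
  e0=⟨1,0⟩ f~>⟨0,2,2⟩ g~>⟨0,1,0⟩ h~>⟨1,0,3⟩
  e1=⟨0,1⟩ f~>⟨1,2,0⟩ g~>⟨3,3,0⟩ h~>⟨3,2,2⟩
⟦path⟧: (1 3; 0 2; 3 2)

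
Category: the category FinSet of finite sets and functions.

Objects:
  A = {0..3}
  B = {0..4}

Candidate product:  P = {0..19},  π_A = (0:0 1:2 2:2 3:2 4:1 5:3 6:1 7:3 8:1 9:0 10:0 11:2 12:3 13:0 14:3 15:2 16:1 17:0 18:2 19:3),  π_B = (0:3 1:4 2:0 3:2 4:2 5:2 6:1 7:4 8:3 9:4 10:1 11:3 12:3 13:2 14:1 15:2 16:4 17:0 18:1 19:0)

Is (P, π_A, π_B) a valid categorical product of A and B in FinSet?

|A|·|B| = 4·5 = 20;  |P| = 20
Check the pairing map k ↦ (π_A(k), π_B(k)):
  0 : (0,3)
  1 : (2,4)
  2 : (2,0)
  3 : (2,2)
  4 : (1,2)
  5 : (3,2)
  6 : (1,1)
  7 : (3,4)
  8 : (1,3)
  9 : (0,4)
  10 : (0,1)
  11 : (2,3)
  12 : (3,3)
  13 : (0,2)
  14 : (3,1)
  15 : (2,2)  ✗ repeats pair of k=3
  16 : (1,4)
  17 : (0,0)
  18 : (2,1)
  19 : (3,0)
distinct pairs in image: 19 / 20 needed
  → (2,2) hit at k=3 and k=15

Answer: NOT A VALID PRODUCT — duplicate pair at indices 15,3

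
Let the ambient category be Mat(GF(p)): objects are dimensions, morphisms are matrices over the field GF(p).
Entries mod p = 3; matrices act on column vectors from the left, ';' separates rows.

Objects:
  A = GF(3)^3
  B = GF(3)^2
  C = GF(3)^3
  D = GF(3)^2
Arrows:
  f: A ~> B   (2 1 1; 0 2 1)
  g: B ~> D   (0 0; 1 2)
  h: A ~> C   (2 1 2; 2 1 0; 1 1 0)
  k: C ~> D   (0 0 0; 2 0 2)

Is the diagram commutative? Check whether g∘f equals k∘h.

1) trace f;g:
  e0=[1,0,0] f~>[2,0] g~>[0,2]
  e1=[0,1,0] f~>[1,2] g~>[0,2]
  e2=[0,0,1] f~>[1,1] g~>[0,0]
  result₁ = (0 0 0; 2 2 0)
2) trace h;k:
  e0=[1,0,0] h~>[2,2,1] k~>[0,0]
  e1=[0,1,0] h~>[1,1,1] k~>[0,1]
  e2=[0,0,1] h~>[2,0,0] k~>[0,1]
  result₂ = (0 0 0; 0 1 1)
Equal? NO — does not commute

Answer: DOES NOT COMMUTE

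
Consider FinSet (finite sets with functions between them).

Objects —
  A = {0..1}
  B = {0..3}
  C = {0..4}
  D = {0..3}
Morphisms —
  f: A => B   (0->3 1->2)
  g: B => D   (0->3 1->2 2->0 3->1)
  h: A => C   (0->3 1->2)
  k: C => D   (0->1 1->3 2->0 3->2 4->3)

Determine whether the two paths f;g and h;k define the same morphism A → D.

Answer: DOES NOT COMMUTE

Derivation:
1) trace f;g:
  0 f=>3 g=>1
  1 f=>2 g=>0
  composite₁ = (0->1 1->0)
2) trace h;k:
  0 h=>3 k=>2
  1 h=>2 k=>0
  composite₂ = (0->2 1->0)
Equal? NO — does not commute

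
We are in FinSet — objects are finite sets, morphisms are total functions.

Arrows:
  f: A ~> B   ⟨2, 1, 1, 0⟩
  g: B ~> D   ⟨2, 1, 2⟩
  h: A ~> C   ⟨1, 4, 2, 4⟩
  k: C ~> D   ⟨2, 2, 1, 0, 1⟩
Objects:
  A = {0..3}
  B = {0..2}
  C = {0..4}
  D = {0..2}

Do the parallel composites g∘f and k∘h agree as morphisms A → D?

Answer: DOES NOT COMMUTE

Work:
Along f;g (path 1):
  0 f~>2 g~>2
  1 f~>1 g~>1
  2 f~>1 g~>1
  3 f~>0 g~>2
  result₁ = ⟨2, 1, 1, 2⟩
Along h;k (path 2):
  0 h~>1 k~>2
  1 h~>4 k~>1
  2 h~>2 k~>1
  3 h~>4 k~>1
  result₂ = ⟨2, 1, 1, 1⟩
Equal? differ; not commutative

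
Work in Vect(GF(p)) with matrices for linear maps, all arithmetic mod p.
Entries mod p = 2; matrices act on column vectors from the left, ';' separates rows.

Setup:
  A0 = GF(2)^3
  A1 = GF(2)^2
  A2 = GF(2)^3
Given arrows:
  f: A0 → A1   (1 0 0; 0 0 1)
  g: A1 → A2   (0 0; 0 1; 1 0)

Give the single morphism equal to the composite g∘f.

  e0=[1,0,0] f→[1,0] g→[0,0,1]
  e1=[0,1,0] f→[0,0] g→[0,0,0]
  e2=[0,0,1] f→[0,1] g→[0,1,0]
⟦path⟧: (0 0 0; 0 0 1; 1 0 0)

Answer: (0 0 0; 0 0 1; 1 0 0)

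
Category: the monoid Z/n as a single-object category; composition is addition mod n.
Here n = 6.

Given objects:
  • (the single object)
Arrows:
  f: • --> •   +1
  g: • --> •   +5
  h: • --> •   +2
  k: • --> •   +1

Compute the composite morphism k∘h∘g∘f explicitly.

  0 +1≡1 +5≡0 +2≡2 +1≡3  (mod 6)
⟦path⟧: +3

Answer: +3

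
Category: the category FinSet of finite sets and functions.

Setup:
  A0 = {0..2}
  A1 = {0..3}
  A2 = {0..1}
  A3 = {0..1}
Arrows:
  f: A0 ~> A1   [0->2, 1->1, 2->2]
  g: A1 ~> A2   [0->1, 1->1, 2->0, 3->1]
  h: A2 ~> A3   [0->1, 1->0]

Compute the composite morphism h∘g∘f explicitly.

Answer: [0->1, 1->0, 2->1]

Derivation:
  0 f~>2 g~>0 h~>1
  1 f~>1 g~>1 h~>0
  2 f~>2 g~>0 h~>1
composite: [0->1, 1->0, 2->1]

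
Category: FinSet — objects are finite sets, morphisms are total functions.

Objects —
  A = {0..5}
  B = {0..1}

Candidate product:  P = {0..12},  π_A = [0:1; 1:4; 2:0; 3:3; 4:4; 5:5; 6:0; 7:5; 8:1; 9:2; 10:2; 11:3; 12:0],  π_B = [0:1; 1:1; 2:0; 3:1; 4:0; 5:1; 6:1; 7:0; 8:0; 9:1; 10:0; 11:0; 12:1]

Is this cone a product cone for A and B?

Answer: NOT A VALID PRODUCT — |P|=13 ≠ |A|·|B|=12

Derivation:
|A|·|B| = 6·2 = 12;  |P| = 13
  → cardinalities differ; no bijection possible.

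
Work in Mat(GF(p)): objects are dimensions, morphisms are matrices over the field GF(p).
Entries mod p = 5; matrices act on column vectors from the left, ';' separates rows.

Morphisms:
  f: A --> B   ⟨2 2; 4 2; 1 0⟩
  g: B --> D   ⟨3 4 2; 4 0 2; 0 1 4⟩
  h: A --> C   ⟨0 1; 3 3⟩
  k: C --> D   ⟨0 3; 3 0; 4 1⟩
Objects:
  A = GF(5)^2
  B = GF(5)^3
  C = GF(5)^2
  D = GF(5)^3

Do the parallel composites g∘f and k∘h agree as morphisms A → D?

Answer: COMMUTES

Work:
Along f;g (path 1):
  e0=[1,0] f-->[2,4,1] g-->[4,0,3]
  e1=[0,1] f-->[2,2,0] g-->[4,3,2]
  composite₁ = ⟨4 4; 0 3; 3 2⟩
Along h;k (path 2):
  e0=[1,0] h-->[0,3] k-->[4,0,3]
  e1=[0,1] h-->[1,3] k-->[4,3,2]
  composite₂ = ⟨4 4; 0 3; 3 2⟩
Equal? equal; square commutes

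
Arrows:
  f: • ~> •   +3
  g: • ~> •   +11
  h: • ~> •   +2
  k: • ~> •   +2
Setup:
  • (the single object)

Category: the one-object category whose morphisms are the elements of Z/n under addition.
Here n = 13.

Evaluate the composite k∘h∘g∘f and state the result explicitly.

  0 +3≡3 +11≡1 +2≡3 +2≡5  (mod 13)
⟦path⟧: +5

Answer: +5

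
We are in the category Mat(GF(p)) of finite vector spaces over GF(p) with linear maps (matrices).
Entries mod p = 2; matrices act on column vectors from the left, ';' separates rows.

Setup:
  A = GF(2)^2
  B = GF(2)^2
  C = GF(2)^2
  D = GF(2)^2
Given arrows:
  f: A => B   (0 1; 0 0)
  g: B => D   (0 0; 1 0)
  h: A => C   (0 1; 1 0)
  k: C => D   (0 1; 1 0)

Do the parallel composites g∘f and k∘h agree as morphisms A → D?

Answer: DOES NOT COMMUTE

Work:
Path 1 = f;g:
  e0=(1,0) f=>(0,0) g=>(0,0)
  e1=(0,1) f=>(1,0) g=>(0,1)
  composite₁ = (0 0; 0 1)
Path 2 = h;k:
  e0=(1,0) h=>(0,1) k=>(1,0)
  e1=(0,1) h=>(1,0) k=>(0,1)
  composite₂ = (1 0; 0 1)
Equal? distinct morphisms ✗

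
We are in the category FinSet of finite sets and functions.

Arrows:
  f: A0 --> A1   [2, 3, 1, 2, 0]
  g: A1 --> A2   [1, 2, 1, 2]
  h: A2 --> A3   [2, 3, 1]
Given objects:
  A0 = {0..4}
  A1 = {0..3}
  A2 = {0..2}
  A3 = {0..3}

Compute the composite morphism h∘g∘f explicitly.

  0 f-->2 g-->1 h-->3
  1 f-->3 g-->2 h-->1
  2 f-->1 g-->2 h-->1
  3 f-->2 g-->1 h-->3
  4 f-->0 g-->1 h-->3
⟦path⟧: [3, 1, 1, 3, 3]

Answer: [3, 1, 1, 3, 3]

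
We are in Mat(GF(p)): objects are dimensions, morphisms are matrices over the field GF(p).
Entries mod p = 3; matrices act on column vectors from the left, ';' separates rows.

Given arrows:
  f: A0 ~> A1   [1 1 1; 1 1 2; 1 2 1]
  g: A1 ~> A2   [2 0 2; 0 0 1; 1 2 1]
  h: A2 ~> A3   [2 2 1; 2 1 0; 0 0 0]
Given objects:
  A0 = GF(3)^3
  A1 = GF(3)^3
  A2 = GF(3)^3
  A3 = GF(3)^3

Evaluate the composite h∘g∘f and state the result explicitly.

Answer: [2 0 1; 0 2 0; 0 0 0]

Work:
  e0=⟨1,0,0⟩ f~>⟨1,1,1⟩ g~>⟨1,1,1⟩ h~>⟨2,0,0⟩
  e1=⟨0,1,0⟩ f~>⟨1,1,2⟩ g~>⟨0,2,2⟩ h~>⟨0,2,0⟩
  e2=⟨0,0,1⟩ f~>⟨1,2,1⟩ g~>⟨1,1,0⟩ h~>⟨1,0,0⟩
⟦path⟧: [2 0 1; 0 2 0; 0 0 0]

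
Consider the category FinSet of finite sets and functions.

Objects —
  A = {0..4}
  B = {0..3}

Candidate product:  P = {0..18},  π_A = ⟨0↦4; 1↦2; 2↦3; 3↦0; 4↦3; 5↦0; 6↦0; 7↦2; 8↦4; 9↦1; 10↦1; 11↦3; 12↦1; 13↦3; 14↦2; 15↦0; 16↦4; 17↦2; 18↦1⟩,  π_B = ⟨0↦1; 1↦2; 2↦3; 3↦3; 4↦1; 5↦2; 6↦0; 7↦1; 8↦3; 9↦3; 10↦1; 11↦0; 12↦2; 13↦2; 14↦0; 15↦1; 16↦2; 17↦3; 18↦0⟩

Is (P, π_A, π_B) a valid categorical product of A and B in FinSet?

|A|·|B| = 5·4 = 20;  |P| = 19
  → cardinalities differ; no bijection possible.

Answer: NOT A VALID PRODUCT — |P|=19 ≠ |A|·|B|=20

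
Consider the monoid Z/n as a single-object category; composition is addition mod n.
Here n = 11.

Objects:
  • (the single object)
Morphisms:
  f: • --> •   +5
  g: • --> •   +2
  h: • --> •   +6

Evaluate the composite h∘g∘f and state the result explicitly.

  0 +5≡5 +2≡7 +6≡2  (mod 11)
result: +2

Answer: +2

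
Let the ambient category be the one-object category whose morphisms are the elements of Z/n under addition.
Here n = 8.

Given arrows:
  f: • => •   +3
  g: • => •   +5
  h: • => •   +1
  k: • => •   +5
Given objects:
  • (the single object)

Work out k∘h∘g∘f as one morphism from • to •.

Answer: +6

Derivation:
  0 +3≡3 +5≡0 +1≡1 +5≡6  (mod 8)
result: +6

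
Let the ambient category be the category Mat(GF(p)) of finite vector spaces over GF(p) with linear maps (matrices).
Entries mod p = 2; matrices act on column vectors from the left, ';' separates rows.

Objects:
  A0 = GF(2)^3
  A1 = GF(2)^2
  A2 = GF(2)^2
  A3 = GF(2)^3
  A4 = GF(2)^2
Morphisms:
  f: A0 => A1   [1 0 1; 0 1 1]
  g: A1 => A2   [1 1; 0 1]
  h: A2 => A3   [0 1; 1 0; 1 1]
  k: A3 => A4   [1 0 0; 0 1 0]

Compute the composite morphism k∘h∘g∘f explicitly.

Answer: [0 1 1; 1 1 0]

Work:
  e0=(1,0,0) f=>(1,0) g=>(1,0) h=>(0,1,1) k=>(0,1)
  e1=(0,1,0) f=>(0,1) g=>(1,1) h=>(1,1,0) k=>(1,1)
  e2=(0,0,1) f=>(1,1) g=>(0,1) h=>(1,0,1) k=>(1,0)
result: [0 1 1; 1 1 0]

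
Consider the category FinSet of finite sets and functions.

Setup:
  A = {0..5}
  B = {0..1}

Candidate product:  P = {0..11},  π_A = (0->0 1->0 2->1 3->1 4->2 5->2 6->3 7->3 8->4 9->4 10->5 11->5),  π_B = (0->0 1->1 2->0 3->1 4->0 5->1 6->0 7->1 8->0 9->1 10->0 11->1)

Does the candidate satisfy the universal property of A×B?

Answer: VALID PRODUCT

Work:
|A|·|B| = 6·2 = 12;  |P| = 12
Check the pairing map k ↦ (π_A(k), π_B(k)):
  0 -> (0,0)
  1 -> (0,1)
  2 -> (1,0)
  3 -> (1,1)
  4 -> (2,0)
  5 -> (2,1)
  6 -> (3,0)
  7 -> (3,1)
  8 -> (4,0)
  9 -> (4,1)
  10 -> (5,0)
  11 -> (5,1)
distinct pairs in image: 12 / 12 needed
  → bijection onto A×B; projections well-typed.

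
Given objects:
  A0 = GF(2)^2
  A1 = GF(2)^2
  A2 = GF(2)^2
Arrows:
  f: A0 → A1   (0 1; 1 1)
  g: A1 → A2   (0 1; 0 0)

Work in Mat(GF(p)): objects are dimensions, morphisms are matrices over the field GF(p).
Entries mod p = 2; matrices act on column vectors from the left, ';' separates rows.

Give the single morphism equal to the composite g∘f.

Answer: (1 1; 0 0)

Derivation:
  e0=[1,0] f→[0,1] g→[1,0]
  e1=[0,1] f→[1,1] g→[1,0]
result: (1 1; 0 0)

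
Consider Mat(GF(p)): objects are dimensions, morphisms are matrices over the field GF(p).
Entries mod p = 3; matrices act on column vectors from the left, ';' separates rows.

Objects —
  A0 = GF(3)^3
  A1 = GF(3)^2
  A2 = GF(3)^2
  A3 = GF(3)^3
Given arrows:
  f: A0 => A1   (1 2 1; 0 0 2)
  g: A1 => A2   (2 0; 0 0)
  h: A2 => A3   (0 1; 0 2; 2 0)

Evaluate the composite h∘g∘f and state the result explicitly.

  e0=[1,0,0] f=>[1,0] g=>[2,0] h=>[0,0,1]
  e1=[0,1,0] f=>[2,0] g=>[1,0] h=>[0,0,2]
  e2=[0,0,1] f=>[1,2] g=>[2,0] h=>[0,0,1]
result: (0 0 0; 0 0 0; 1 2 1)

Answer: (0 0 0; 0 0 0; 1 2 1)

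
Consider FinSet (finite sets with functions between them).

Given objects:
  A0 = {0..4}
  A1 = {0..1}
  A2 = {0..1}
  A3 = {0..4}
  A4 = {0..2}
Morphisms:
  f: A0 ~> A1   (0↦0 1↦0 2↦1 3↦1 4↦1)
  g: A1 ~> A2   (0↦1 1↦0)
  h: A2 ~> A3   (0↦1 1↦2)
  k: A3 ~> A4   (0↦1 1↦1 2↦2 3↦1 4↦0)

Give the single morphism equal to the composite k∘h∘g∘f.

  0 f~>0 g~>1 h~>2 k~>2
  1 f~>0 g~>1 h~>2 k~>2
  2 f~>1 g~>0 h~>1 k~>1
  3 f~>1 g~>0 h~>1 k~>1
  4 f~>1 g~>0 h~>1 k~>1
result: (0↦2 1↦2 2↦1 3↦1 4↦1)

Answer: (0↦2 1↦2 2↦1 3↦1 4↦1)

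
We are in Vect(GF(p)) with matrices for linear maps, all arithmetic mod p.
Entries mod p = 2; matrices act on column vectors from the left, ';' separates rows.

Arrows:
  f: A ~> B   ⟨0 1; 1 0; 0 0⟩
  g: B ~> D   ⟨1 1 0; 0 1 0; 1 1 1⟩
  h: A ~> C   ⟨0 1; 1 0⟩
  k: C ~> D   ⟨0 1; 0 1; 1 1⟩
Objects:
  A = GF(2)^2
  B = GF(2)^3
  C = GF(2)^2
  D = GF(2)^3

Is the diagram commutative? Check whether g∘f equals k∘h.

Answer: DOES NOT COMMUTE

Derivation:
Path 1 = f;g:
  e0=(1,0) f~>(0,1,0) g~>(1,1,1)
  e1=(0,1) f~>(1,0,0) g~>(1,0,1)
  composite₁ = ⟨1 1; 1 0; 1 1⟩
Path 2 = h;k:
  e0=(1,0) h~>(0,1) k~>(1,1,1)
  e1=(0,1) h~>(1,0) k~>(0,0,1)
  composite₂ = ⟨1 0; 1 0; 1 1⟩
Equal? distinct morphisms ✗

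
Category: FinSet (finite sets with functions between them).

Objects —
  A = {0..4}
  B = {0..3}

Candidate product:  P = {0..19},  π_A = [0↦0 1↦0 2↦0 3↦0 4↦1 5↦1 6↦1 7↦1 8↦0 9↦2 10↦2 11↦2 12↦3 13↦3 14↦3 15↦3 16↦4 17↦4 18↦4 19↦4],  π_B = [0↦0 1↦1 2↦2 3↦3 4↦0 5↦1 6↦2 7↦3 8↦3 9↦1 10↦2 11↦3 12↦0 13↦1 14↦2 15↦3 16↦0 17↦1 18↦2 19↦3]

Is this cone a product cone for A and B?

|A|·|B| = 5·4 = 20;  |P| = 20
Check the pairing map k ↦ (π_A(k), π_B(k)):
  0 ↦ (0,0)
  1 ↦ (0,1)
  2 ↦ (0,2)
  3 ↦ (0,3)
  4 ↦ (1,0)
  5 ↦ (1,1)
  6 ↦ (1,2)
  7 ↦ (1,3)
  8 ↦ (0,3)  ✗ repeats pair of k=3
  9 ↦ (2,1)
  10 ↦ (2,2)
  11 ↦ (2,3)
  12 ↦ (3,0)
  13 ↦ (3,1)
  14 ↦ (3,2)
  15 ↦ (3,3)
  16 ↦ (4,0)
  17 ↦ (4,1)
  18 ↦ (4,2)
  19 ↦ (4,3)
distinct pairs in image: 19 / 20 needed
  → (0,3) hit at k=3 and k=8

Answer: NOT A VALID PRODUCT — duplicate pair at indices 3,8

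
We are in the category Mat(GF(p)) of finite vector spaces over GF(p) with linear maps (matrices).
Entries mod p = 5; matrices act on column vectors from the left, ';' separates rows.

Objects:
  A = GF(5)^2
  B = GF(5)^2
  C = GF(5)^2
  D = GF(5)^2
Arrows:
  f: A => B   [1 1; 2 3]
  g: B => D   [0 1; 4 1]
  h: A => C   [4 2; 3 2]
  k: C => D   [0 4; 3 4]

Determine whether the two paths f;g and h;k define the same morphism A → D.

Answer: DOES NOT COMMUTE

Derivation:
Path 1 = f;g:
  e0=⟨1,0⟩ f=>⟨1,2⟩ g=>⟨2,1⟩
  e1=⟨0,1⟩ f=>⟨1,3⟩ g=>⟨3,2⟩
  ⟦path⟧₁ = [2 3; 1 2]
Path 2 = h;k:
  e0=⟨1,0⟩ h=>⟨4,3⟩ k=>⟨2,4⟩
  e1=⟨0,1⟩ h=>⟨2,2⟩ k=>⟨3,4⟩
  ⟦path⟧₂ = [2 3; 4 4]
Equal? distinct morphisms ✗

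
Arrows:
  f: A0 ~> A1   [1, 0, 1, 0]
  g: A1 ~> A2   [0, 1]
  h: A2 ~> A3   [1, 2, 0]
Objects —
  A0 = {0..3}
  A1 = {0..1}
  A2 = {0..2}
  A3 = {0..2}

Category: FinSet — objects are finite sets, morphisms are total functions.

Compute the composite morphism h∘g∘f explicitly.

Answer: [2, 1, 2, 1]

Trace:
  0 f~>1 g~>1 h~>2
  1 f~>0 g~>0 h~>1
  2 f~>1 g~>1 h~>2
  3 f~>0 g~>0 h~>1
composite: [2, 1, 2, 1]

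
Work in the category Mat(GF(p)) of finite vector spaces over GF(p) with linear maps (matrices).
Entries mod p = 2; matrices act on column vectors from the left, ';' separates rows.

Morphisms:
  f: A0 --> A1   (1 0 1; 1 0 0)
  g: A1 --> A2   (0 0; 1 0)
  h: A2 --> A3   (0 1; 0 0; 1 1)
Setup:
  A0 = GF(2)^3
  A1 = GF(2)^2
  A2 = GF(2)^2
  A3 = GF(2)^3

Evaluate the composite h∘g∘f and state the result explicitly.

  e0=(1,0,0) f-->(1,1) g-->(0,1) h-->(1,0,1)
  e1=(0,1,0) f-->(0,0) g-->(0,0) h-->(0,0,0)
  e2=(0,0,1) f-->(1,0) g-->(0,1) h-->(1,0,1)
⟦path⟧: (1 0 1; 0 0 0; 1 0 1)

Answer: (1 0 1; 0 0 0; 1 0 1)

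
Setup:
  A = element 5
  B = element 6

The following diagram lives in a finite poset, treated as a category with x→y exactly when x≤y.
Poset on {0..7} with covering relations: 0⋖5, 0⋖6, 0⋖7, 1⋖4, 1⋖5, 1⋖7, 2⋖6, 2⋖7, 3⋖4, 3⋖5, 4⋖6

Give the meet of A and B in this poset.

Answer: NO MEET EXISTS

Derivation:
{x : x<=A ∧ x<=B} = {0,1,3}  (A=5, B=6)
  maximal lower bounds 0 and 1 are incomparable: neither 0<=1 nor 1<=0
→ no greatest lower bound exists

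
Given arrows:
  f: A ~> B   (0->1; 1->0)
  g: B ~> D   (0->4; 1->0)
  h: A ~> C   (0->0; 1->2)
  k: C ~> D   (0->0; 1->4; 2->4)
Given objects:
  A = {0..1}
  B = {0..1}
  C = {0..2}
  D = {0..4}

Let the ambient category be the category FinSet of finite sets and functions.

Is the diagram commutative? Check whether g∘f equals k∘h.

Answer: COMMUTES

Trace:
1) trace f;g:
  0 f~>1 g~>0
  1 f~>0 g~>4
  ⟦path⟧₁ = (0->0; 1->4)
2) trace h;k:
  0 h~>0 k~>0
  1 h~>2 k~>4
  ⟦path⟧₂ = (0->0; 1->4)
Equal? same morphism ✓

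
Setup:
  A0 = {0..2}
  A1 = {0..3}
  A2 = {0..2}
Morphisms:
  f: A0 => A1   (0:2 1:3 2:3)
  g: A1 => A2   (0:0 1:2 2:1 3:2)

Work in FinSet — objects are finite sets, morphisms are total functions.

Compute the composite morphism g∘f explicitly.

Answer: (0:1 1:2 2:2)

Trace:
  0 f=>2 g=>1
  1 f=>3 g=>2
  2 f=>3 g=>2
result: (0:1 1:2 2:2)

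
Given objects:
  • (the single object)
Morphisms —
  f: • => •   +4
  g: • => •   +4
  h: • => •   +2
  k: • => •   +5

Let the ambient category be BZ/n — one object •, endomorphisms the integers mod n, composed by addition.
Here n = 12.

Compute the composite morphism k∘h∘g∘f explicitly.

  0 +4≡4 +4≡8 +2≡10 +5≡3  (mod 12)
⟦path⟧: +3

Answer: +3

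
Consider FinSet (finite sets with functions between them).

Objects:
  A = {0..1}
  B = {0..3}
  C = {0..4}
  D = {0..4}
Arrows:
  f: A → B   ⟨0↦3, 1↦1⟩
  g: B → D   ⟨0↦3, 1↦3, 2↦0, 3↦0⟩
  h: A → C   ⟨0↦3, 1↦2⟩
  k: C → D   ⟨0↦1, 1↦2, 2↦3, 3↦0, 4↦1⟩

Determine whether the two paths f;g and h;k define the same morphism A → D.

Answer: COMMUTES

Derivation:
Along f;g (path 1):
  0 f→3 g→0
  1 f→1 g→3
  ⟦path⟧₁ = ⟨0↦0, 1↦3⟩
Along h;k (path 2):
  0 h→3 k→0
  1 h→2 k→3
  ⟦path⟧₂ = ⟨0↦0, 1↦3⟩
Equal? same morphism ✓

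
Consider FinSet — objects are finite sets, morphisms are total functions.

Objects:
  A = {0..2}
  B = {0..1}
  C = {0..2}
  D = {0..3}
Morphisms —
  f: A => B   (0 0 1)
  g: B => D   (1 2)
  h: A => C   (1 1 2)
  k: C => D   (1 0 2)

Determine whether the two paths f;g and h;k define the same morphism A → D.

Along f;g (path 1):
  0 f=>0 g=>1
  1 f=>0 g=>1
  2 f=>1 g=>2
  composite₁ = (1 1 2)
Along h;k (path 2):
  0 h=>1 k=>0
  1 h=>1 k=>0
  2 h=>2 k=>2
  composite₂ = (0 0 2)
Equal? NO — does not commute

Answer: DOES NOT COMMUTE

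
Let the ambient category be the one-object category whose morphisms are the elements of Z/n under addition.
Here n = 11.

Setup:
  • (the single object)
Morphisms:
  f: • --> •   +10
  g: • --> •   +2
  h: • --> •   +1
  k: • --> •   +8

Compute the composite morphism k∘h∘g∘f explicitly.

Answer: +10

Work:
  0 +10≡10 +2≡1 +1≡2 +8≡10  (mod 11)
⟦path⟧: +10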